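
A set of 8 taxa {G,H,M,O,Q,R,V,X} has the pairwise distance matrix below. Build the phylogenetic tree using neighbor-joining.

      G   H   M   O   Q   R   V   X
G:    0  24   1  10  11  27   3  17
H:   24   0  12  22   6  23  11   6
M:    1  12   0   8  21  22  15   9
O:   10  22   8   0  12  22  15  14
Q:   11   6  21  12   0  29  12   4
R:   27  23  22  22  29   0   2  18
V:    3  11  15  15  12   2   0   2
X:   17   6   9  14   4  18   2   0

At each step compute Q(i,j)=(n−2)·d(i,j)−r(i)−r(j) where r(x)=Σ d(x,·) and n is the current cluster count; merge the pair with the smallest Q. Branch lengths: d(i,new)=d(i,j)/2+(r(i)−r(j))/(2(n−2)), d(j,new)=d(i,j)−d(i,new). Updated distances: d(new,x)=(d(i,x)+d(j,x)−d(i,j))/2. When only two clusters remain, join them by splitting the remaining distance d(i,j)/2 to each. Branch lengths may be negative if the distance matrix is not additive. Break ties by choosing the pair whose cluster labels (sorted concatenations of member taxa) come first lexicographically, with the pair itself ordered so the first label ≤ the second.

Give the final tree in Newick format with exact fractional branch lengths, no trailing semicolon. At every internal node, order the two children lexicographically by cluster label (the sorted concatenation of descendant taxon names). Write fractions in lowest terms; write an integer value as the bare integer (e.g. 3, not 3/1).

iteration 1: select R,V (d=2, Q=-191); attach at lengths (95/12, -71/12); label the merged cluster RV
  updated: d(G,RV)=14, d(H,RV)=16, d(M,RV)=35/2, d(O,RV)=35/2, d(Q,RV)=39/2, d(RV,X)=9
iteration 2: select G,M (d=1, Q=-281/2); attach at lengths (27/20, -7/20); label the merged cluster GM
  updated: d(GM,H)=35/2, d(GM,O)=17/2, d(GM,Q)=31/2, d(GM,RV)=61/4, d(GM,X)=25/2
iteration 3: select GM,O (d=17/2, Q=-437/4); attach at lengths (117/32, 155/32); label the merged cluster GMO
  updated: d(GMO,H)=31/2, d(GMO,Q)=19/2, d(GMO,RV)=97/8, d(GMO,X)=9
iteration 4: select GMO,RV (d=97/8, Q=-531/8); attach at lengths (69/16, 125/16); label the merged cluster GMORV
  updated: d(GMORV,H)=155/16, d(GMORV,Q)=135/16, d(GMORV,X)=47/16
iteration 5: select GMORV,X (d=47/16, Q=-225/8); attach at lengths (7/2, -9/16); label the merged cluster GMORVX
  updated: d(GMORVX,H)=51/8, d(GMORVX,Q)=19/4
iteration 6: select GMORVX,H (d=51/8, Q=-137/8); attach at lengths (41/16, 61/16); label the merged cluster GHMORVX
  updated: d(GHMORVX,Q)=35/16
iteration 7: select GHMORVX,Q (d=35/16); attach at lengths (35/32, 35/32); label the merged cluster GHMOQRVX
final tree: ((((((G:27/20,M:-7/20):117/32,O:155/32):69/16,(R:95/12,V:-71/12):125/16):7/2,X:-9/16):41/16,H:61/16):35/32,Q:35/32)
total length: 281/8

((((((G:27/20,M:-7/20):117/32,O:155/32):69/16,(R:95/12,V:-71/12):125/16):7/2,X:-9/16):41/16,H:61/16):35/32,Q:35/32)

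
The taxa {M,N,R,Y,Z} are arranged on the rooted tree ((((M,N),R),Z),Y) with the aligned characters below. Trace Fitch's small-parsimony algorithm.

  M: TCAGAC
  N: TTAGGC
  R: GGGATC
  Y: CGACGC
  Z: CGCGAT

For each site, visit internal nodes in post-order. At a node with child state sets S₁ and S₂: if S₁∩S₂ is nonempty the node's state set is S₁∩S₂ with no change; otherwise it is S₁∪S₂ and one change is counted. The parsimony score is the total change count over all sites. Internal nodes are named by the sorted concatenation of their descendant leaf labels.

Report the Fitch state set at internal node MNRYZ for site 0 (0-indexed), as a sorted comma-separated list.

C

site 0, node MN: M={T} ∩ N={T} → {T} (+0)
site 0, node MNR: MN={T} ∪ R={G} → {G,T} (+1)
site 0, node MNRZ: MNR={G,T} ∪ Z={C} → {C,G,T} (+1)
site 0, node MNRYZ: MNRZ={C,G,T} ∩ Y={C} → {C} (+0)
site 1, node MN: M={C} ∪ N={T} → {C,T} (+1)
site 1, node MNR: MN={C,T} ∪ R={G} → {C,G,T} (+1)
site 1, node MNRZ: MNR={C,G,T} ∩ Z={G} → {G} (+0)
site 1, node MNRYZ: MNRZ={G} ∩ Y={G} → {G} (+0)
site 2, node MN: M={A} ∩ N={A} → {A} (+0)
site 2, node MNR: MN={A} ∪ R={G} → {A,G} (+1)
site 2, node MNRZ: MNR={A,G} ∪ Z={C} → {A,C,G} (+1)
site 2, node MNRYZ: MNRZ={A,C,G} ∩ Y={A} → {A} (+0)
site 3, node MN: M={G} ∩ N={G} → {G} (+0)
site 3, node MNR: MN={G} ∪ R={A} → {A,G} (+1)
site 3, node MNRZ: MNR={A,G} ∩ Z={G} → {G} (+0)
site 3, node MNRYZ: MNRZ={G} ∪ Y={C} → {C,G} (+1)
site 4, node MN: M={A} ∪ N={G} → {A,G} (+1)
site 4, node MNR: MN={A,G} ∪ R={T} → {A,G,T} (+1)
site 4, node MNRZ: MNR={A,G,T} ∩ Z={A} → {A} (+0)
site 4, node MNRYZ: MNRZ={A} ∪ Y={G} → {A,G} (+1)
site 5, node MN: M={C} ∩ N={C} → {C} (+0)
site 5, node MNR: MN={C} ∩ R={C} → {C} (+0)
site 5, node MNRZ: MNR={C} ∪ Z={T} → {C,T} (+1)
site 5, node MNRYZ: MNRZ={C,T} ∩ Y={C} → {C} (+0)
per-site changes: [2, 2, 2, 2, 3, 1]; total = 12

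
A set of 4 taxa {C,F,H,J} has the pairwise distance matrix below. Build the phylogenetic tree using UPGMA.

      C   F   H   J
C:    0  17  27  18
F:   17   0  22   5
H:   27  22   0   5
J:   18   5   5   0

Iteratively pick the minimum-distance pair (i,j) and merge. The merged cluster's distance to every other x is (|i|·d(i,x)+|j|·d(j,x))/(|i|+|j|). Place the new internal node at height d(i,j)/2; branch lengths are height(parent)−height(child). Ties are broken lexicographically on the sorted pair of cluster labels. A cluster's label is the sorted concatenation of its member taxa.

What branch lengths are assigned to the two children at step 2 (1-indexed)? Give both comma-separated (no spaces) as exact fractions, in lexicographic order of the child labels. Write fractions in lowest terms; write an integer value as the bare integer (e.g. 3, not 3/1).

17/4,27/4

1. join F+J (d=5) ⇒ FJ; edges |F|=5/2, |J|=5/2
  updated: d(C,FJ)=35/2, d(FJ,H)=27/2
2. join FJ+H (d=27/2) ⇒ FHJ; edges |FJ|=17/4, |H|=27/4
  updated: d(C,FHJ)=62/3
3. join C+FHJ (d=62/3) ⇒ CFHJ; edges |C|=31/3, |FHJ|=43/12
final tree: (C:31/3,((F:5/2,J:5/2):17/4,H:27/4):43/12)
total length: 359/12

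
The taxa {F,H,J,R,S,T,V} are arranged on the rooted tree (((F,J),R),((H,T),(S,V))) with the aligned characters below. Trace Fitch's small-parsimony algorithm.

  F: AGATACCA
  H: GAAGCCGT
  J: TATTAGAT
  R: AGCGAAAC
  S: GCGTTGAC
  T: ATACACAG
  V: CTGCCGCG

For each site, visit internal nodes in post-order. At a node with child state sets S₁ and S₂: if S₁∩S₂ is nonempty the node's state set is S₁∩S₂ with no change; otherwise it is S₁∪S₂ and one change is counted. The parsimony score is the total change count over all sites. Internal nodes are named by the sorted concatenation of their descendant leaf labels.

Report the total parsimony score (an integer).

29

site 0, node FJ: F={A} ∪ J={T} → {A,T} (+1)
site 0, node FJR: FJ={A,T} ∩ R={A} → {A} (+0)
site 0, node HT: H={G} ∪ T={A} → {A,G} (+1)
site 0, node SV: S={G} ∪ V={C} → {C,G} (+1)
site 0, node HSTV: HT={A,G} ∩ SV={C,G} → {G} (+0)
site 0, node FHJRSTV: FJR={A} ∪ HSTV={G} → {A,G} (+1)
site 1, node FJ: F={G} ∪ J={A} → {A,G} (+1)
site 1, node FJR: FJ={A,G} ∩ R={G} → {G} (+0)
site 1, node HT: H={A} ∪ T={T} → {A,T} (+1)
site 1, node SV: S={C} ∪ V={T} → {C,T} (+1)
site 1, node HSTV: HT={A,T} ∩ SV={C,T} → {T} (+0)
site 1, node FHJRSTV: FJR={G} ∪ HSTV={T} → {G,T} (+1)
site 2, node FJ: F={A} ∪ J={T} → {A,T} (+1)
site 2, node FJR: FJ={A,T} ∪ R={C} → {A,C,T} (+1)
site 2, node HT: H={A} ∩ T={A} → {A} (+0)
site 2, node SV: S={G} ∩ V={G} → {G} (+0)
site 2, node HSTV: HT={A} ∪ SV={G} → {A,G} (+1)
site 2, node FHJRSTV: FJR={A,C,T} ∩ HSTV={A,G} → {A} (+0)
site 3, node FJ: F={T} ∩ J={T} → {T} (+0)
site 3, node FJR: FJ={T} ∪ R={G} → {G,T} (+1)
site 3, node HT: H={G} ∪ T={C} → {C,G} (+1)
site 3, node SV: S={T} ∪ V={C} → {C,T} (+1)
site 3, node HSTV: HT={C,G} ∩ SV={C,T} → {C} (+0)
site 3, node FHJRSTV: FJR={G,T} ∪ HSTV={C} → {C,G,T} (+1)
site 4, node FJ: F={A} ∩ J={A} → {A} (+0)
site 4, node FJR: FJ={A} ∩ R={A} → {A} (+0)
site 4, node HT: H={C} ∪ T={A} → {A,C} (+1)
site 4, node SV: S={T} ∪ V={C} → {C,T} (+1)
site 4, node HSTV: HT={A,C} ∩ SV={C,T} → {C} (+0)
site 4, node FHJRSTV: FJR={A} ∪ HSTV={C} → {A,C} (+1)
site 5, node FJ: F={C} ∪ J={G} → {C,G} (+1)
site 5, node FJR: FJ={C,G} ∪ R={A} → {A,C,G} (+1)
site 5, node HT: H={C} ∩ T={C} → {C} (+0)
site 5, node SV: S={G} ∩ V={G} → {G} (+0)
site 5, node HSTV: HT={C} ∪ SV={G} → {C,G} (+1)
site 5, node FHJRSTV: FJR={A,C,G} ∩ HSTV={C,G} → {C,G} (+0)
site 6, node FJ: F={C} ∪ J={A} → {A,C} (+1)
site 6, node FJR: FJ={A,C} ∩ R={A} → {A} (+0)
site 6, node HT: H={G} ∪ T={A} → {A,G} (+1)
site 6, node SV: S={A} ∪ V={C} → {A,C} (+1)
site 6, node HSTV: HT={A,G} ∩ SV={A,C} → {A} (+0)
site 6, node FHJRSTV: FJR={A} ∩ HSTV={A} → {A} (+0)
site 7, node FJ: F={A} ∪ J={T} → {A,T} (+1)
site 7, node FJR: FJ={A,T} ∪ R={C} → {A,C,T} (+1)
site 7, node HT: H={T} ∪ T={G} → {G,T} (+1)
site 7, node SV: S={C} ∪ V={G} → {C,G} (+1)
site 7, node HSTV: HT={G,T} ∩ SV={C,G} → {G} (+0)
site 7, node FHJRSTV: FJR={A,C,T} ∪ HSTV={G} → {A,C,G,T} (+1)
per-site changes: [4, 4, 3, 4, 3, 3, 3, 5]; total = 29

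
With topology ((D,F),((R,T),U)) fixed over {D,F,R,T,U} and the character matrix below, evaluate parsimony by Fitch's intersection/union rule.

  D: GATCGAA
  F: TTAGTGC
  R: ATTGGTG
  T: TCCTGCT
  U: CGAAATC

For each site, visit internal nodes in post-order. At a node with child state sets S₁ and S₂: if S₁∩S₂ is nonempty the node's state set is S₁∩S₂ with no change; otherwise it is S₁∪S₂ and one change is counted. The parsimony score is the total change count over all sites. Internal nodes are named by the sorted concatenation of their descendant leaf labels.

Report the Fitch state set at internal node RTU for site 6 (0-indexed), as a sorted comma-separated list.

site 0, node DF: D={G} ∪ F={T} → {G,T} (+1)
site 0, node RT: R={A} ∪ T={T} → {A,T} (+1)
site 0, node RTU: RT={A,T} ∪ U={C} → {A,C,T} (+1)
site 0, node DFRTU: DF={G,T} ∩ RTU={A,C,T} → {T} (+0)
site 1, node DF: D={A} ∪ F={T} → {A,T} (+1)
site 1, node RT: R={T} ∪ T={C} → {C,T} (+1)
site 1, node RTU: RT={C,T} ∪ U={G} → {C,G,T} (+1)
site 1, node DFRTU: DF={A,T} ∩ RTU={C,G,T} → {T} (+0)
site 2, node DF: D={T} ∪ F={A} → {A,T} (+1)
site 2, node RT: R={T} ∪ T={C} → {C,T} (+1)
site 2, node RTU: RT={C,T} ∪ U={A} → {A,C,T} (+1)
site 2, node DFRTU: DF={A,T} ∩ RTU={A,C,T} → {A,T} (+0)
site 3, node DF: D={C} ∪ F={G} → {C,G} (+1)
site 3, node RT: R={G} ∪ T={T} → {G,T} (+1)
site 3, node RTU: RT={G,T} ∪ U={A} → {A,G,T} (+1)
site 3, node DFRTU: DF={C,G} ∩ RTU={A,G,T} → {G} (+0)
site 4, node DF: D={G} ∪ F={T} → {G,T} (+1)
site 4, node RT: R={G} ∩ T={G} → {G} (+0)
site 4, node RTU: RT={G} ∪ U={A} → {A,G} (+1)
site 4, node DFRTU: DF={G,T} ∩ RTU={A,G} → {G} (+0)
site 5, node DF: D={A} ∪ F={G} → {A,G} (+1)
site 5, node RT: R={T} ∪ T={C} → {C,T} (+1)
site 5, node RTU: RT={C,T} ∩ U={T} → {T} (+0)
site 5, node DFRTU: DF={A,G} ∪ RTU={T} → {A,G,T} (+1)
site 6, node DF: D={A} ∪ F={C} → {A,C} (+1)
site 6, node RT: R={G} ∪ T={T} → {G,T} (+1)
site 6, node RTU: RT={G,T} ∪ U={C} → {C,G,T} (+1)
site 6, node DFRTU: DF={A,C} ∩ RTU={C,G,T} → {C} (+0)
per-site changes: [3, 3, 3, 3, 2, 3, 3]; total = 20

C,G,T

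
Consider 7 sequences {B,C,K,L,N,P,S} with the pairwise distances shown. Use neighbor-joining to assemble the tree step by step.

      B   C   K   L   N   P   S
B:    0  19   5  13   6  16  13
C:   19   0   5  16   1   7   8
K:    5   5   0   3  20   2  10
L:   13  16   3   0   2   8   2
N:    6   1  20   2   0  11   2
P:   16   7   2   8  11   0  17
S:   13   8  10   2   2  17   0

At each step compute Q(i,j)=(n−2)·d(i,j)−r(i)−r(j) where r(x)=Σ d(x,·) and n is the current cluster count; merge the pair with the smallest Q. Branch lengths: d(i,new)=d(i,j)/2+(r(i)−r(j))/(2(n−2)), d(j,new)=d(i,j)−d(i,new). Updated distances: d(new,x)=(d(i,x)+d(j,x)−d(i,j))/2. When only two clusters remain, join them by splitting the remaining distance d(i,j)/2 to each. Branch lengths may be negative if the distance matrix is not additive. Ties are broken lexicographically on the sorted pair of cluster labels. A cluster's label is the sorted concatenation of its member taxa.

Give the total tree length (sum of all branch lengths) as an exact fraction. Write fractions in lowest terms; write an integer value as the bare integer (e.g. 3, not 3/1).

1. join K+P (d=2, Q=-96) ⇒ KP; edges |K|=-3/5, |P|=13/5
  updated: d(B,KP)=19/2, d(C,KP)=5, d(KP,L)=9/2, d(KP,N)=29/2, d(KP,S)=25/2
2. join C+KP (d=5, Q=-75) ⇒ CKP; edges |C|=23/8, |KP|=17/8
  updated: d(B,CKP)=47/4, d(CKP,L)=31/4, d(CKP,N)=21/4, d(CKP,S)=31/4
3. join L+S (d=2, Q=-87/2) ⇒ LS; edges |L|=1, |S|=1
  updated: d(B,LS)=12, d(CKP,LS)=27/4, d(LS,N)=1
4. join B+CKP (d=47/4, Q=-30) ⇒ BCKP; edges |B|=59/8, |CKP|=35/8
  updated: d(BCKP,LS)=7/2, d(BCKP,N)=-1/4
5. join BCKP+LS (d=7/2, Q=-17/4) ⇒ BCKLPS; edges |BCKP|=9/8, |LS|=19/8
  updated: d(BCKLPS,N)=-11/8
6. join BCKLPS+N (d=-11/8) ⇒ BCKLNPS; edges |BCKLPS|=-11/16, |N|=-11/16
final tree: (((B:59/8,(C:23/8,(K:-3/5,P:13/5):17/8):35/8):9/8,(L:1,S:1):19/8):-11/16,N:-11/16)
total length: 183/8

183/8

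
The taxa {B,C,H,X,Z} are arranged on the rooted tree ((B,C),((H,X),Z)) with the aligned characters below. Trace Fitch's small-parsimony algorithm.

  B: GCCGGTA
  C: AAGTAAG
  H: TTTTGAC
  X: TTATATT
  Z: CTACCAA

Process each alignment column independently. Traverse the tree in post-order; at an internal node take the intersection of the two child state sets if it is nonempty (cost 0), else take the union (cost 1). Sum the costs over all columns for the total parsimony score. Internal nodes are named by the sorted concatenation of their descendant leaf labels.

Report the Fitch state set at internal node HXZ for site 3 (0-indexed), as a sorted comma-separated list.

C,T

BC@0: {G} ∪ {A} = {A,G} (union, +1)
HX@0: {T} ∩ {T} = {T} (intersection, +0)
HXZ@0: {T} ∪ {C} = {C,T} (union, +1)
BCHXZ@0: {A,G} ∪ {C,T} = {A,C,G,T} (union, +1)
BC@1: {C} ∪ {A} = {A,C} (union, +1)
HX@1: {T} ∩ {T} = {T} (intersection, +0)
HXZ@1: {T} ∩ {T} = {T} (intersection, +0)
BCHXZ@1: {A,C} ∪ {T} = {A,C,T} (union, +1)
BC@2: {C} ∪ {G} = {C,G} (union, +1)
HX@2: {T} ∪ {A} = {A,T} (union, +1)
HXZ@2: {A,T} ∩ {A} = {A} (intersection, +0)
BCHXZ@2: {C,G} ∪ {A} = {A,C,G} (union, +1)
BC@3: {G} ∪ {T} = {G,T} (union, +1)
HX@3: {T} ∩ {T} = {T} (intersection, +0)
HXZ@3: {T} ∪ {C} = {C,T} (union, +1)
BCHXZ@3: {G,T} ∩ {C,T} = {T} (intersection, +0)
BC@4: {G} ∪ {A} = {A,G} (union, +1)
HX@4: {G} ∪ {A} = {A,G} (union, +1)
HXZ@4: {A,G} ∪ {C} = {A,C,G} (union, +1)
BCHXZ@4: {A,G} ∩ {A,C,G} = {A,G} (intersection, +0)
BC@5: {T} ∪ {A} = {A,T} (union, +1)
HX@5: {A} ∪ {T} = {A,T} (union, +1)
HXZ@5: {A,T} ∩ {A} = {A} (intersection, +0)
BCHXZ@5: {A,T} ∩ {A} = {A} (intersection, +0)
BC@6: {A} ∪ {G} = {A,G} (union, +1)
HX@6: {C} ∪ {T} = {C,T} (union, +1)
HXZ@6: {C,T} ∪ {A} = {A,C,T} (union, +1)
BCHXZ@6: {A,G} ∩ {A,C,T} = {A} (intersection, +0)
per-site changes: [3, 2, 3, 2, 3, 2, 3]; total = 18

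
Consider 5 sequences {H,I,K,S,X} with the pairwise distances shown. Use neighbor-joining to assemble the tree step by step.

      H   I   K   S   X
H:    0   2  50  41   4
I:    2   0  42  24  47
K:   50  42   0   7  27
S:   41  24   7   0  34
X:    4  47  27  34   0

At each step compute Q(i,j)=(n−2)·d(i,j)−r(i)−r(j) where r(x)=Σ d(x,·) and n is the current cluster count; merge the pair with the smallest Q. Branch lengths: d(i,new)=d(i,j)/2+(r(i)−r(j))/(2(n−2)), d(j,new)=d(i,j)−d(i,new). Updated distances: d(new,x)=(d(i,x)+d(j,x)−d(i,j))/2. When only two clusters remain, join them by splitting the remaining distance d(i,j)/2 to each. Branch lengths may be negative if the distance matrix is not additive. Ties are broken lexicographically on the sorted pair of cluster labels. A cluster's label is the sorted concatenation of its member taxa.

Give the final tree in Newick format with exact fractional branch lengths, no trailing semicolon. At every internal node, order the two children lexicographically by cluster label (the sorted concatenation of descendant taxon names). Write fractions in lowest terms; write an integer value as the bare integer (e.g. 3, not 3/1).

(((H:-53/8,I:69/8):129/8,(K:41/6,S:1/6):149/8):67/16,X:67/16)

step 1: merge (K,S) at d=7, Q=-211; branch lengths K→41/6, S→1/6; new cluster KS
  updated: d(H,KS)=42, d(I,KS)=59/2, d(KS,X)=27
step 2: merge (H,I) at d=2, Q=-245/2; branch lengths H→-53/8, I→69/8; new cluster HI
  updated: d(HI,KS)=139/4, d(HI,X)=49/2
step 3: merge (HI,KS) at d=139/4, Q=-345/4; branch lengths HI→129/8, KS→149/8; new cluster HIKS
  updated: d(HIKS,X)=67/8
step 4: merge (HIKS,X) at d=67/8; branch lengths HIKS→67/16, X→67/16; new cluster HIKSX
final tree: (((H:-53/8,I:69/8):129/8,(K:41/6,S:1/6):149/8):67/16,X:67/16)
total length: 417/8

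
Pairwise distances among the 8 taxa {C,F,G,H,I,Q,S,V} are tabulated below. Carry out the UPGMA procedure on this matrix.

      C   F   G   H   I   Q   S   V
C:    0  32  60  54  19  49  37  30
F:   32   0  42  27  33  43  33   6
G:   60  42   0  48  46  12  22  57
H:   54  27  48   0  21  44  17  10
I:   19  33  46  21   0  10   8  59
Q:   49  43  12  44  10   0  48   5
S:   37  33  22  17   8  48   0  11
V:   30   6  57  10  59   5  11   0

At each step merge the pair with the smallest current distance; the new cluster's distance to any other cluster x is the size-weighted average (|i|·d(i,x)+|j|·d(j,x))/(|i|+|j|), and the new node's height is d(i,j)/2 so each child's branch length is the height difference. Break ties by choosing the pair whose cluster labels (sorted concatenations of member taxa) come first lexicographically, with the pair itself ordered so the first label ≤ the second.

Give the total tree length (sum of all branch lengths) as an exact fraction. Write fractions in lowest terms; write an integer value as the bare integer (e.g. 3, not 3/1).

1853/18

step 1: merge (Q,V) at d=5; branch lengths Q→5/2, V→5/2; new cluster QV
  updated: d(C,QV)=79/2, d(F,QV)=49/2, d(G,QV)=69/2, d(H,QV)=27, d(I,QV)=69/2, d(QV,S)=59/2
step 2: merge (I,S) at d=8; branch lengths I→4, S→4; new cluster IS
  updated: d(C,IS)=28, d(F,IS)=33, d(G,IS)=34, d(H,IS)=19, d(IS,QV)=32
step 3: merge (H,IS) at d=19; branch lengths H→19/2, IS→11/2; new cluster HIS
  updated: d(C,HIS)=110/3, d(F,HIS)=31, d(G,HIS)=116/3, d(HIS,QV)=91/3
step 4: merge (F,QV) at d=49/2; branch lengths F→49/4, QV→39/4; new cluster FQV
  updated: d(C,FQV)=37, d(FQV,G)=37, d(FQV,HIS)=275/9
step 5: merge (FQV,HIS) at d=275/9; branch lengths FQV→109/36, HIS→52/9; new cluster FHIQSV
  updated: d(C,FHIQSV)=221/6, d(FHIQSV,G)=227/6
step 6: merge (C,FHIQSV) at d=221/6; branch lengths C→221/12, FHIQSV→113/36; new cluster CFHIQSV
  updated: d(CFHIQSV,G)=41
step 7: merge (CFHIQSV,G) at d=41; branch lengths CFHIQSV→25/12, G→41/2; new cluster CFGHIQSV
final tree: ((C:221/12,((F:49/4,(Q:5/2,V:5/2):39/4):109/36,(H:19/2,(I:4,S:4):11/2):52/9):113/36):25/12,G:41/2)
total length: 1853/18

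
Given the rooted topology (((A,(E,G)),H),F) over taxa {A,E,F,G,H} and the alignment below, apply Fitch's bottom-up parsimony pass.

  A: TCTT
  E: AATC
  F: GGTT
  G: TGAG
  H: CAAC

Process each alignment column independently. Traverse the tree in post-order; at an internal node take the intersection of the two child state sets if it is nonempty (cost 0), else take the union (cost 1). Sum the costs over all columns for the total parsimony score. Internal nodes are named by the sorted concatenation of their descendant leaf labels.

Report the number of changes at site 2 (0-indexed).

2

[col 0] EG: children E:{A}, G:{T} ∪→ {A,T}; cost 1
[col 0] AEG: children A:{T}, EG:{A,T} ∩→ {T}; cost 0
[col 0] AEGH: children AEG:{T}, H:{C} ∪→ {C,T}; cost 1
[col 0] AEFGH: children AEGH:{C,T}, F:{G} ∪→ {C,G,T}; cost 1
[col 1] EG: children E:{A}, G:{G} ∪→ {A,G}; cost 1
[col 1] AEG: children A:{C}, EG:{A,G} ∪→ {A,C,G}; cost 1
[col 1] AEGH: children AEG:{A,C,G}, H:{A} ∩→ {A}; cost 0
[col 1] AEFGH: children AEGH:{A}, F:{G} ∪→ {A,G}; cost 1
[col 2] EG: children E:{T}, G:{A} ∪→ {A,T}; cost 1
[col 2] AEG: children A:{T}, EG:{A,T} ∩→ {T}; cost 0
[col 2] AEGH: children AEG:{T}, H:{A} ∪→ {A,T}; cost 1
[col 2] AEFGH: children AEGH:{A,T}, F:{T} ∩→ {T}; cost 0
[col 3] EG: children E:{C}, G:{G} ∪→ {C,G}; cost 1
[col 3] AEG: children A:{T}, EG:{C,G} ∪→ {C,G,T}; cost 1
[col 3] AEGH: children AEG:{C,G,T}, H:{C} ∩→ {C}; cost 0
[col 3] AEFGH: children AEGH:{C}, F:{T} ∪→ {C,T}; cost 1
per-site changes: [3, 3, 2, 3]; total = 11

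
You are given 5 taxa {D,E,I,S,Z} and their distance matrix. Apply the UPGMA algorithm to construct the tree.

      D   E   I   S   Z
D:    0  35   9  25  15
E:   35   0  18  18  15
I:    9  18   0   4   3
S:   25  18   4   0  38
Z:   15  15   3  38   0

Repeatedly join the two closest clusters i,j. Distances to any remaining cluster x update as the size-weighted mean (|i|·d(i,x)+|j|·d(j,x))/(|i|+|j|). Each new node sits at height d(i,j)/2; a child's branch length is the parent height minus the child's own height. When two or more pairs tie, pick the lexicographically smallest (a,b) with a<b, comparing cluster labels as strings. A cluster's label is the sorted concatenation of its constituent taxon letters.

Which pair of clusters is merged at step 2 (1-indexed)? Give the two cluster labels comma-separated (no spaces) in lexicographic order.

step 1: merge (I,Z) at d=3; branch lengths I→3/2, Z→3/2; new cluster IZ
  updated: d(D,IZ)=12, d(E,IZ)=33/2, d(IZ,S)=21
step 2: merge (D,IZ) at d=12; branch lengths D→6, IZ→9/2; new cluster DIZ
  updated: d(DIZ,E)=68/3, d(DIZ,S)=67/3
step 3: merge (E,S) at d=18; branch lengths E→9, S→9; new cluster ES
  updated: d(DIZ,ES)=45/2
step 4: merge (DIZ,ES) at d=45/2; branch lengths DIZ→21/4, ES→9/4; new cluster DEISZ
final tree: ((D:6,(I:3/2,Z:3/2):9/2):21/4,(E:9,S:9):9/4)
total length: 39

D,IZ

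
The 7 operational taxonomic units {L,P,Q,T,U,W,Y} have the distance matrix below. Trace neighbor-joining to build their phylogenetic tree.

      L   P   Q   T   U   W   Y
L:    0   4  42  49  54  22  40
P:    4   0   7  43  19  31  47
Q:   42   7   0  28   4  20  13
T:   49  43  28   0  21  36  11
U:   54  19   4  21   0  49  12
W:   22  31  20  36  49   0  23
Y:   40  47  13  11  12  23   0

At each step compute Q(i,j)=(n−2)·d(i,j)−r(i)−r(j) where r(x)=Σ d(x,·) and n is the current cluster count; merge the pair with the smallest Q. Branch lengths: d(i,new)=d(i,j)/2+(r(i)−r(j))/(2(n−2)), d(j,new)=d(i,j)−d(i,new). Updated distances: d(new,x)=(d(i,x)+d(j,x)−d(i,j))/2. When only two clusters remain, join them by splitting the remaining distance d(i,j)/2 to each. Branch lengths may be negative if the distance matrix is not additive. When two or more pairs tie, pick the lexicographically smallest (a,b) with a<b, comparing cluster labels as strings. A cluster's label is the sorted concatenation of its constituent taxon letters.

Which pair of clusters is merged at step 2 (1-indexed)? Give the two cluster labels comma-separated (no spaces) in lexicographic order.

1. join L+P (d=4, Q=-342) ⇒ LP; edges |L|=8, |P|=-4
  updated: d(LP,Q)=45/2, d(LP,T)=44, d(LP,U)=69/2, d(LP,W)=49/2, d(LP,Y)=83/2
2. join LP+W (d=49/2, Q=-443/2) ⇒ LPW; edges |LP|=225/16, |W|=167/16
  updated: d(LPW,Q)=9, d(LPW,T)=111/4, d(LPW,U)=59/2, d(LPW,Y)=20
3. join LPW+Q (d=9, Q=-453/4) ⇒ LPQW; edges |LPW|=79/8, |Q|=-7/8
  updated: d(LPQW,T)=187/8, d(LPQW,U)=49/4, d(LPQW,Y)=12
4. join LPQW+U (d=49/4, Q=-547/8) ⇒ LPQUW; edges |LPQW|=215/32, |U|=177/32
  updated: d(LPQUW,T)=257/16, d(LPQUW,Y)=47/8
5. join LPQUW+T (d=257/16, Q=-527/16) ⇒ LPQTUW; edges |LPQUW|=175/32, |T|=339/32
  updated: d(LPQTUW,Y)=13/32
6. join LPQTUW+Y (d=13/32) ⇒ LPQTUWY; edges |LPQTUW|=13/64, |Y|=13/64
final tree: ((((((L:8,P:-4):225/16,W:167/16):79/8,Q:-7/8):215/32,U:177/32):175/32,T:339/32):13/64,Y:13/64)
total length: 2119/32

LP,W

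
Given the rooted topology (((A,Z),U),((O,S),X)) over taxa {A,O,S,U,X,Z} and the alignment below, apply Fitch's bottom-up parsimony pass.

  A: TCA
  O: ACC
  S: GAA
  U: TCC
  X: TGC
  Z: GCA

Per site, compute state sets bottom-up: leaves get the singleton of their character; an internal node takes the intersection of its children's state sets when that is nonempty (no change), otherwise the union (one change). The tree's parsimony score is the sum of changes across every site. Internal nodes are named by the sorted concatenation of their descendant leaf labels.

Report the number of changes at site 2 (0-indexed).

AZ@0: {T} ∪ {G} = {G,T} (union, +1)
AUZ@0: {G,T} ∩ {T} = {T} (intersection, +0)
OS@0: {A} ∪ {G} = {A,G} (union, +1)
OSX@0: {A,G} ∪ {T} = {A,G,T} (union, +1)
AOSUXZ@0: {T} ∩ {A,G,T} = {T} (intersection, +0)
AZ@1: {C} ∩ {C} = {C} (intersection, +0)
AUZ@1: {C} ∩ {C} = {C} (intersection, +0)
OS@1: {C} ∪ {A} = {A,C} (union, +1)
OSX@1: {A,C} ∪ {G} = {A,C,G} (union, +1)
AOSUXZ@1: {C} ∩ {A,C,G} = {C} (intersection, +0)
AZ@2: {A} ∩ {A} = {A} (intersection, +0)
AUZ@2: {A} ∪ {C} = {A,C} (union, +1)
OS@2: {C} ∪ {A} = {A,C} (union, +1)
OSX@2: {A,C} ∩ {C} = {C} (intersection, +0)
AOSUXZ@2: {A,C} ∩ {C} = {C} (intersection, +0)
per-site changes: [3, 2, 2]; total = 7

2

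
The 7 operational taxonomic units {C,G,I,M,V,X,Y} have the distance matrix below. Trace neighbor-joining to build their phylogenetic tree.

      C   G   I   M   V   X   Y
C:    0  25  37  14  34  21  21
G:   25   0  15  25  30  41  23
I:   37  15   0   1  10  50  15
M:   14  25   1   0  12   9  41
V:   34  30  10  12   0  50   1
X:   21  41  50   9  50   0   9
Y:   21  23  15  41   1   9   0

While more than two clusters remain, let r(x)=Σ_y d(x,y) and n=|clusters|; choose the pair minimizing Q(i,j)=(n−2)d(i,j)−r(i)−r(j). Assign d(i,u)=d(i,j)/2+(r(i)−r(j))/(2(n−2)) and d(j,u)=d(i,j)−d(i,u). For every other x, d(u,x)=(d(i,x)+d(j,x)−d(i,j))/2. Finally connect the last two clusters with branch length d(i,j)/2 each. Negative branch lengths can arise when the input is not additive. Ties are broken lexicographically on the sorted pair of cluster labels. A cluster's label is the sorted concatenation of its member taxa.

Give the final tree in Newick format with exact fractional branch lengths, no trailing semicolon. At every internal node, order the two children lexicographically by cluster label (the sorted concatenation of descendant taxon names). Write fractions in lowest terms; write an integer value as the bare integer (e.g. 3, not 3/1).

(((((C:79/8,(X:23/2,Y:-5/2):53/8):73/12,G:143/12):223/32,V:277/32):59/32,I:21/32):11/64,M:11/64)

step 1: merge (X,Y) at d=9, Q=-245; branch lengths X→23/2, Y→-5/2; new cluster XY
  updated: d(C,XY)=33/2, d(G,XY)=55/2, d(I,XY)=28, d(M,XY)=41/2, d(V,XY)=21
step 2: merge (C,XY) at d=33/2, Q=-174; branch lengths C→79/8, XY→53/8; new cluster CXY
  updated: d(CXY,G)=18, d(CXY,I)=97/4, d(CXY,M)=9, d(CXY,V)=77/4
step 3: merge (CXY,G) at d=18, Q=-209/2; branch lengths CXY→73/12, G→143/12; new cluster CGXY
  updated: d(CGXY,I)=85/8, d(CGXY,M)=8, d(CGXY,V)=125/8
step 4: merge (CGXY,V) at d=125/8, Q=-325/8; branch lengths CGXY→223/32, V→277/32; new cluster CGVXY
  updated: d(CGVXY,I)=5/2, d(CGVXY,M)=35/16
step 5: merge (CGVXY,I) at d=5/2, Q=-91/16; branch lengths CGVXY→59/32, I→21/32; new cluster CGIVXY
  updated: d(CGIVXY,M)=11/32
step 6: merge (CGIVXY,M) at d=11/32; branch lengths CGIVXY→11/64, M→11/64; new cluster CGIMVXY
final tree: (((((C:79/8,(X:23/2,Y:-5/2):53/8):73/12,G:143/12):223/32,V:277/32):59/32,I:21/32):11/64,M:11/64)
total length: 1983/32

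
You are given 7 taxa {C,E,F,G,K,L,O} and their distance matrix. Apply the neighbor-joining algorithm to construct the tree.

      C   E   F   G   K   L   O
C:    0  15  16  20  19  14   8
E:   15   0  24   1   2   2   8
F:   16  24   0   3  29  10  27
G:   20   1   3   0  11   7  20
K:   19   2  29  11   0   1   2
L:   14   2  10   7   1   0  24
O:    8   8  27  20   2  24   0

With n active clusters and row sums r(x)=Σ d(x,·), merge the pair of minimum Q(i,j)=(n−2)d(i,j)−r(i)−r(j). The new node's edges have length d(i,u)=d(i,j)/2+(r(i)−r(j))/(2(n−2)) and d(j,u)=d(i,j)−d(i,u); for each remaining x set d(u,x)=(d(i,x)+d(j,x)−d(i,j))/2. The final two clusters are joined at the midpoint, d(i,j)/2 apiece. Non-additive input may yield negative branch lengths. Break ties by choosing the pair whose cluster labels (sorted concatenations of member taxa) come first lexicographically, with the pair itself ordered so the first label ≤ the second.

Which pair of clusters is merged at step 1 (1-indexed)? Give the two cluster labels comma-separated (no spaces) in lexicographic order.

F,G

1. join F+G (d=3, Q=-156) ⇒ FG; edges |F|=31/5, |G|=-16/5
  updated: d(C,FG)=33/2, d(E,FG)=11, d(FG,K)=37/2, d(FG,L)=7, d(FG,O)=22
2. join C+O (d=8, Q=-209/2) ⇒ CO; edges |C|=81/16, |O|=47/16
  updated: d(CO,E)=15/2, d(CO,FG)=61/4, d(CO,K)=13/2, d(CO,L)=15
3. join FG+L (d=7, Q=-223/4) ⇒ FGL; edges |FG|=191/24, |L|=-23/24
  updated: d(CO,FGL)=93/8, d(E,FGL)=3, d(FGL,K)=25/4
4. join CO+K (d=13/2, Q=-219/8) ⇒ CKO; edges |CO|=191/32, |K|=17/32
  updated: d(CKO,E)=3/2, d(CKO,FGL)=91/16
5. join CKO+E (d=3/2, Q=-163/16) ⇒ CEKO; edges |CKO|=67/32, |E|=-19/32
  updated: d(CEKO,FGL)=115/32
6. join CEKO+FGL (d=115/32) ⇒ CEFGKLO; edges |CEKO|=115/64, |FGL|=115/64
final tree: ((((C:81/16,O:47/16):191/32,K:17/32):67/32,E:-19/32):115/64,((F:31/5,G:-16/5):191/24,L:-23/24):115/64)
total length: 947/32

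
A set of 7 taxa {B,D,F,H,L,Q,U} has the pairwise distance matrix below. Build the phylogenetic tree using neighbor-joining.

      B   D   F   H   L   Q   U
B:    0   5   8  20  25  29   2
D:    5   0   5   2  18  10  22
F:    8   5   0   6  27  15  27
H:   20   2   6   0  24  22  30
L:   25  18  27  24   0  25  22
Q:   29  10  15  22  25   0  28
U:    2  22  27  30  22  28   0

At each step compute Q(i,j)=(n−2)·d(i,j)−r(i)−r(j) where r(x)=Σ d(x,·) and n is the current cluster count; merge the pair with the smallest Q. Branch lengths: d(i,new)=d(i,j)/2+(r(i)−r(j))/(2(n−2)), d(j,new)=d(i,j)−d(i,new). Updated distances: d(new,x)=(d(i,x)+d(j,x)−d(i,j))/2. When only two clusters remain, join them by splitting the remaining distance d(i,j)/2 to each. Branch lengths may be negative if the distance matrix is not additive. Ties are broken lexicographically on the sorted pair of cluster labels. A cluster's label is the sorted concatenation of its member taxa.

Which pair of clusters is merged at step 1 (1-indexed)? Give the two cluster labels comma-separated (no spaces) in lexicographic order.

B,U

step 1: merge (B,U) at d=2, Q=-210; branch lengths B→-16/5, U→26/5; new cluster BU
  updated: d(BU,D)=25/2, d(BU,F)=33/2, d(BU,H)=24, d(BU,L)=45/2, d(BU,Q)=55/2
step 2: merge (BU,L) at d=45/2, Q=-259/2; branch lengths BU→153/16, L→207/16; new cluster BLU
  updated: d(BLU,D)=4, d(BLU,F)=21/2, d(BLU,H)=51/4, d(BLU,Q)=15
step 3: merge (F,H) at d=6, Q=-245/4; branch lengths F→47/24, H→97/24; new cluster FH
  updated: d(BLU,FH)=69/8, d(D,FH)=1/2, d(FH,Q)=31/2
step 4: merge (BLU,Q) at d=15, Q=-305/8; branch lengths BLU→137/32, Q→343/32; new cluster BLQU
  updated: d(BLQU,D)=-1/2, d(BLQU,FH)=73/16
step 5: merge (BLQU,D) at d=-1/2, Q=-73/16; branch lengths BLQU→57/32, D→-73/32; new cluster BDLQU
  updated: d(BDLQU,FH)=89/32
step 6: merge (BDLQU,FH) at d=89/32; branch lengths BDLQU→89/64, FH→89/64; new cluster BDFHLQU
final tree: (((((B:-16/5,U:26/5):153/16,L:207/16):137/32,Q:343/32):57/32,D:-73/32):89/64,(F:47/24,H:97/24):89/64)
total length: 1529/32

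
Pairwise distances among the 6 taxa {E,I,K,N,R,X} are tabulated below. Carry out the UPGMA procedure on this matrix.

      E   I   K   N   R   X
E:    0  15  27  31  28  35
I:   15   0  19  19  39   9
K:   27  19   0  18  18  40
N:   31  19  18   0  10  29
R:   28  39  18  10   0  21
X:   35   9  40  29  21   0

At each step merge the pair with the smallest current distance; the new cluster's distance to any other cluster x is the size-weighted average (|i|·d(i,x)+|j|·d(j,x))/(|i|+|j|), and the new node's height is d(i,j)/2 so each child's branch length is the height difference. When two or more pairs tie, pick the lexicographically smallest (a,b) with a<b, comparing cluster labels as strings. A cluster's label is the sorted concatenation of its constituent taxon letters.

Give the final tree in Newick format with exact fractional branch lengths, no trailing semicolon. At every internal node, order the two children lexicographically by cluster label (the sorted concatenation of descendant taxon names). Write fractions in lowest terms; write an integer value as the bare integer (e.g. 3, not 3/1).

((E:25/2,(I:9/2,X:9/2):8):14/9,(K:9,(N:5,R:5):4):91/18)

iteration 1: select I,X (d=9); attach at lengths (9/2, 9/2); label the merged cluster IX
  updated: d(E,IX)=25, d(IX,K)=59/2, d(IX,N)=24, d(IX,R)=30
iteration 2: select N,R (d=10); attach at lengths (5, 5); label the merged cluster NR
  updated: d(E,NR)=59/2, d(IX,NR)=27, d(K,NR)=18
iteration 3: select K,NR (d=18); attach at lengths (9, 4); label the merged cluster KNR
  updated: d(E,KNR)=86/3, d(IX,KNR)=167/6
iteration 4: select E,IX (d=25); attach at lengths (25/2, 8); label the merged cluster EIX
  updated: d(EIX,KNR)=253/9
iteration 5: select EIX,KNR (d=253/9); attach at lengths (14/9, 91/18); label the merged cluster EIKNRX
final tree: ((E:25/2,(I:9/2,X:9/2):8):14/9,(K:9,(N:5,R:5):4):91/18)
total length: 532/9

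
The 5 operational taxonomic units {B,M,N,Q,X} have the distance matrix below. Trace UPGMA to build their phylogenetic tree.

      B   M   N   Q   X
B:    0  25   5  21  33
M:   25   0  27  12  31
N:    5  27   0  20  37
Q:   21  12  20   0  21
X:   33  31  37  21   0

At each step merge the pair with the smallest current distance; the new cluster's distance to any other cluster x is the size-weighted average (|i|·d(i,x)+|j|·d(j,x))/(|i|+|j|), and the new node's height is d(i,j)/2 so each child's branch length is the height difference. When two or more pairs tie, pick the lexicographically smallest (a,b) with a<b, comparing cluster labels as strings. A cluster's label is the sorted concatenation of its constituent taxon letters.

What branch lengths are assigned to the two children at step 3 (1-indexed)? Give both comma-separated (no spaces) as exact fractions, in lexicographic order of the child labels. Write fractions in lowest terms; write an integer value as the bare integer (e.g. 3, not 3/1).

73/8,45/8

step 1: merge (B,N) at d=5; branch lengths B→5/2, N→5/2; new cluster BN
  updated: d(BN,M)=26, d(BN,Q)=41/2, d(BN,X)=35
step 2: merge (M,Q) at d=12; branch lengths M→6, Q→6; new cluster MQ
  updated: d(BN,MQ)=93/4, d(MQ,X)=26
step 3: merge (BN,MQ) at d=93/4; branch lengths BN→73/8, MQ→45/8; new cluster BMNQ
  updated: d(BMNQ,X)=61/2
step 4: merge (BMNQ,X) at d=61/2; branch lengths BMNQ→29/8, X→61/4; new cluster BMNQX
final tree: (((B:5/2,N:5/2):73/8,(M:6,Q:6):45/8):29/8,X:61/4)
total length: 405/8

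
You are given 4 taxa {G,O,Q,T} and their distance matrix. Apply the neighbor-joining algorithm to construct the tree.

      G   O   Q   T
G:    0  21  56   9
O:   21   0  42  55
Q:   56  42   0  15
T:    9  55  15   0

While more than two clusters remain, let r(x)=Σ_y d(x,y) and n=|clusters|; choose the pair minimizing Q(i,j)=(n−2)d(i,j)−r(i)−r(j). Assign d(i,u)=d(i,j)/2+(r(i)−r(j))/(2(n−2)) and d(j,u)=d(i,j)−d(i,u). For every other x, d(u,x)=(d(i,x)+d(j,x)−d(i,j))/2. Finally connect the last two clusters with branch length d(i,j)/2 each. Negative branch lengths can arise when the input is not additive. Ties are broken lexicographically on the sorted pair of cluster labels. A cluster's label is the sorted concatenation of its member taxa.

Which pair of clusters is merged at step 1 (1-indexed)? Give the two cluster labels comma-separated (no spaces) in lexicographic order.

G,O

1. join G+O (d=21, Q=-162) ⇒ GO; edges |G|=5/2, |O|=37/2
  updated: d(GO,Q)=77/2, d(GO,T)=43/2
2. join GO+Q (d=77/2, Q=-75) ⇒ GOQ; edges |GO|=45/2, |Q|=16
  updated: d(GOQ,T)=-1
3. join GOQ+T (d=-1) ⇒ GOQT; edges |GOQ|=-1/2, |T|=-1/2
final tree: (((G:5/2,O:37/2):45/2,Q:16):-1/2,T:-1/2)
total length: 117/2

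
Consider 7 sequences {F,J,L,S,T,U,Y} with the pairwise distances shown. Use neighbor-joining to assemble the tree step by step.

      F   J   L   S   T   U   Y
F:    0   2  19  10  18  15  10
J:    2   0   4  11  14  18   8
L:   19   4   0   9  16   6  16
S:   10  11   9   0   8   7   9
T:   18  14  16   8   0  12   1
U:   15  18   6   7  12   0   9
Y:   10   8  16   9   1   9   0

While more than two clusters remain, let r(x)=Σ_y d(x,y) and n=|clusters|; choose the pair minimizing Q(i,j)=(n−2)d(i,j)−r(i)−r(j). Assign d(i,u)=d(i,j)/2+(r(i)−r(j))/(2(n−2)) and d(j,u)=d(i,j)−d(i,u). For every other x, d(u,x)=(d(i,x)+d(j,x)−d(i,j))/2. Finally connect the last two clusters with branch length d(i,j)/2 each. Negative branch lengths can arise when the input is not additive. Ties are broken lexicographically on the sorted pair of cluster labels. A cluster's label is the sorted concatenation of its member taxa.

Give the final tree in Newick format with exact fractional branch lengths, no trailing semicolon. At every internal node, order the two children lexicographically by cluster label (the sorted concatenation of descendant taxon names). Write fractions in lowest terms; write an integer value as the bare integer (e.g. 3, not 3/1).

((((F:27/10,J:-7/10):95/16,(T:13/8,Y:-5/8):81/16):21/16,(L:41/12,U:31/12):49/16):31/32,S:31/32)

step 1: merge (F,J) at d=2, Q=-121; branch lengths F→27/10, J→-7/10; new cluster FJ
  updated: d(FJ,L)=21/2, d(FJ,S)=19/2, d(FJ,T)=15, d(FJ,U)=31/2, d(FJ,Y)=8
step 2: merge (T,Y) at d=1, Q=-91; branch lengths T→13/8, Y→-5/8; new cluster TY
  updated: d(FJ,TY)=11, d(L,TY)=31/2, d(S,TY)=8, d(TY,U)=10
step 3: merge (L,U) at d=6, Q=-123/2; branch lengths L→41/12, U→31/12; new cluster LU
  updated: d(FJ,LU)=10, d(LU,S)=5, d(LU,TY)=39/4
step 4: merge (FJ,TY) at d=11, Q=-149/4; branch lengths FJ→95/16, TY→81/16; new cluster FJTY
  updated: d(FJTY,LU)=35/8, d(FJTY,S)=13/4
step 5: merge (FJTY,LU) at d=35/8, Q=-101/8; branch lengths FJTY→21/16, LU→49/16; new cluster FJLTUY
  updated: d(FJLTUY,S)=31/16
step 6: merge (FJLTUY,S) at d=31/16; branch lengths FJLTUY→31/32, S→31/32; new cluster FJLSTUY
final tree: ((((F:27/10,J:-7/10):95/16,(T:13/8,Y:-5/8):81/16):21/16,(L:41/12,U:31/12):49/16):31/32,S:31/32)
total length: 421/16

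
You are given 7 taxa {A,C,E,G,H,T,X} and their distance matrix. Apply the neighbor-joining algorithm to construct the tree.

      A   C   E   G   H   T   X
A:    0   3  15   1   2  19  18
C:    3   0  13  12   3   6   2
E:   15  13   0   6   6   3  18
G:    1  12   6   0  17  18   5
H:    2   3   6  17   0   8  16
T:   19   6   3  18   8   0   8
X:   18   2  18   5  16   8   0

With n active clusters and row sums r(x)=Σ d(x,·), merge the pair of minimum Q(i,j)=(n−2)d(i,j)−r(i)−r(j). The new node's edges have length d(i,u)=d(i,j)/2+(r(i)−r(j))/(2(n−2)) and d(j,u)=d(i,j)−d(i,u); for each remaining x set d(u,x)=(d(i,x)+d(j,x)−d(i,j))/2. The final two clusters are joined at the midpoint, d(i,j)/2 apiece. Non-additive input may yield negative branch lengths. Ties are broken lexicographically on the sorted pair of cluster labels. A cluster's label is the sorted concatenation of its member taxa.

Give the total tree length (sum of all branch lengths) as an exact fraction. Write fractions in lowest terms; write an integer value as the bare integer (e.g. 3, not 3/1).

iteration 1: select A,G (d=1, Q=-112); attach at lengths (2/5, 3/5); label the merged cluster AG
  updated: d(AG,C)=7, d(AG,E)=10, d(AG,H)=9, d(AG,T)=18, d(AG,X)=11
iteration 2: select E,T (d=3, Q=-81); attach at lengths (19/8, 5/8); label the merged cluster ET
  updated: d(AG,ET)=25/2, d(C,ET)=8, d(ET,H)=11/2, d(ET,X)=23/2
iteration 3: select C,X (d=2, Q=-109/2); attach at lengths (-29/12, 53/12); label the merged cluster CX
  updated: d(AG,CX)=8, d(CX,ET)=35/4, d(CX,H)=17/2
iteration 4: select AG,CX (d=8, Q=-155/4); attach at lengths (81/16, 47/16); label the merged cluster ACGX
  updated: d(ACGX,ET)=53/8, d(ACGX,H)=19/4
iteration 5: select ACGX,ET (d=53/8, Q=-135/8); attach at lengths (47/16, 59/16); label the merged cluster ACEGTX
  updated: d(ACEGTX,H)=29/16
iteration 6: select ACEGTX,H (d=29/16); attach at lengths (29/32, 29/32); label the merged cluster ACEGHTX
final tree: ((((A:2/5,G:3/5):81/16,(C:-29/12,X:53/12):47/16):47/16,(E:19/8,T:5/8):59/16):29/32,H:29/32)
total length: 359/16

359/16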